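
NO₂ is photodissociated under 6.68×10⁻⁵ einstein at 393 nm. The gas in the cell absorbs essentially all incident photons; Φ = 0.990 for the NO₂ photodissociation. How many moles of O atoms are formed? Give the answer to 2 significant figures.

Product: Φ × n_abs = 0.990 × 6.68×10⁻⁵ = 6.613×10⁻⁵ mol.

6.6×10⁻⁵ mol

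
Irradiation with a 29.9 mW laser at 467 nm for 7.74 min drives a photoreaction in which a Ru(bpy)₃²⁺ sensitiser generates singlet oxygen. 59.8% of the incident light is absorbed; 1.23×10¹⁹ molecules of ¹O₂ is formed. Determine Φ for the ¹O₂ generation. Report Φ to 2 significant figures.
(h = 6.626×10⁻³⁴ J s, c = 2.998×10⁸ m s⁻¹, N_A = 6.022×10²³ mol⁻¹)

Product: 1.23×10¹⁹ / 6.022×10²³ = 2.043×10⁻⁵ mol.
Photon energy at 467 nm: hc/λ = (6.626×10⁻³⁴)(2.998×10⁸)/(467×10⁻⁹) = 4.254×10⁻¹⁹ J.
Energy delivered: (29.9 mW)(464.4 s) = 13.89 J.
Photons incident: 13.89 / 4.254×10⁻¹⁹ = 3.265×10¹⁹, i.e. 3.265×10¹⁹/6.022×10²³ = 5.422×10⁻⁵ mol.
Photons absorbed: 0.598 × 5.422×10⁻⁵ = 3.242×10⁻⁵ mol.
Φ = 2.043×10⁻⁵ mol / 3.242×10⁻⁵ mol photons = 0.63.

Φ = 0.63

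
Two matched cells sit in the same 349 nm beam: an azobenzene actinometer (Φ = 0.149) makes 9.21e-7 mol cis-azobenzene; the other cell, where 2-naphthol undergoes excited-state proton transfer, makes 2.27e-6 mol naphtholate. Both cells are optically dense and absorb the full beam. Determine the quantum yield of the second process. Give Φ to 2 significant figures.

Φ = 0.37

Photons absorbed by the actinometer: 9.21e-7 / 0.149 = 6.181e-6 mol.
Φ(unknown) = 2.27e-6 / 6.181e-6 = 0.37.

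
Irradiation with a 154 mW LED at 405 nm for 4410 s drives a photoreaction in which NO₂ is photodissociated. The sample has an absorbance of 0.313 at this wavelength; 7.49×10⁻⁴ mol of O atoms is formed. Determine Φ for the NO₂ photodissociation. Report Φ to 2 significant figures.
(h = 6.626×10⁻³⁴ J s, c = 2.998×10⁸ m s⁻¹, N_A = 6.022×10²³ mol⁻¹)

Φ = 0.63

Photon energy at 405 nm: hc/λ = (6.626×10⁻³⁴)(2.998×10⁸)/(405×10⁻⁹) = 4.905×10⁻¹⁹ J.
Energy delivered: (154 mW)(4410 s) = 679.1 J.
Photons incident: 679.1 / 4.905×10⁻¹⁹ = 1.385×10²¹, i.e. 1.385×10²¹/6.022×10²³ = 0.002300 mol.
Fraction absorbed: 1 − 10^(−0.313) = 0.5136.
Photons absorbed: 0.5136 × 0.002300 = 0.001181 mol.
Φ = 7.49×10⁻⁴ mol / 0.001181 mol photons = 0.63.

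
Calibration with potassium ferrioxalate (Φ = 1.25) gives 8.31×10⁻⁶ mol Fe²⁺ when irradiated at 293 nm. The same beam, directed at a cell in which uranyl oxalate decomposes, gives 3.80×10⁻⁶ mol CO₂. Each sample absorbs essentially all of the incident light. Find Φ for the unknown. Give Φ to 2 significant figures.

Φ = 0.57

Photons absorbed by the actinometer: 8.31×10⁻⁶ / 1.25 = 6.648×10⁻⁶ mol.
Φ(unknown) = 3.80×10⁻⁶ / 6.648×10⁻⁶ = 0.57.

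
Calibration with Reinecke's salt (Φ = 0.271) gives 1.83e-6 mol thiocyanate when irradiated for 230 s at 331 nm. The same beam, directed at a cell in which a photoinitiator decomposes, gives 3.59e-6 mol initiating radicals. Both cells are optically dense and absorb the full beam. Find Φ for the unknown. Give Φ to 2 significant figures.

Photons absorbed by the actinometer: 1.83e-6 / 0.271 = 6.753e-6 mol.
Φ(unknown) = 3.59e-6 / 6.753e-6 = 0.53.

Φ = 0.53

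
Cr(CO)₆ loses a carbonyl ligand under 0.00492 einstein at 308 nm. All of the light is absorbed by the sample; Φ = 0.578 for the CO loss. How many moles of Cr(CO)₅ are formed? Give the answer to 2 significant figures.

0.0028 mol

Product: Φ × n_abs = 0.578 × 0.00492 = 0.002844 mol.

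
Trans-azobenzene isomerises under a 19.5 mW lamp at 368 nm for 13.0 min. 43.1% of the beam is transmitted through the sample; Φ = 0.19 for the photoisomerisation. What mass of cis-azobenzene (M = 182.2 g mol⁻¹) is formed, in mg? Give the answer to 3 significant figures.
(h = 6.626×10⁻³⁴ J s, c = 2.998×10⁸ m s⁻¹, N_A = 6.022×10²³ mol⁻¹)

0.922 mg

Photon energy at 368 nm: hc/λ = (6.626×10⁻³⁴)(2.998×10⁸)/(368×10⁻⁹) = 5.398×10⁻¹⁹ J.
Energy delivered: (19.5 mW)(780 s) = 15.21 J.
Photons incident: 15.21 / 5.398×10⁻¹⁹ = 2.818×10¹⁹, i.e. 2.818×10¹⁹/6.022×10²³ = 4.680×10⁻⁵ mol.
Fraction absorbed: 1 − 43.1/100 = 0.5690.
Photons absorbed: 0.5690 × 4.680×10⁻⁵ = 2.663×10⁻⁵ mol.
Product: Φ × n_abs = 0.19 × 2.663×10⁻⁵ = 5.060×10⁻⁶ mol.
Mass: 5.060×10⁻⁶ × 182.2 = 9.219×10⁻⁴ g = 0.922 mg.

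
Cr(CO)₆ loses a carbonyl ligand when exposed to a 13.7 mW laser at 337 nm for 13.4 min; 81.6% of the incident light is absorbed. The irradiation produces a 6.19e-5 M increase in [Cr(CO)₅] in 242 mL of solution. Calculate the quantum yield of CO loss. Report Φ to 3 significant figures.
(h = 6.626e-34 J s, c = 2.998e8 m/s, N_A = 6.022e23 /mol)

Product: (6.19e-5 M)(0.242 L) = 1.498e-5 mol.
Photon energy at 337 nm: hc/λ = (6.626e-34)(2.998e8)/(337e-9) = 5.895e-19 J.
Energy delivered: (13.7 mW)(804 s) = 11.01 J.
Photons incident: 11.01 / 5.895e-19 = 1.868e19, i.e. 1.868e19/6.022e23 = 3.102e-5 mol.
Photons absorbed: 0.816 × 3.102e-5 = 2.531e-5 mol.
Φ = 1.498e-5 mol / 2.531e-5 mol photons = 0.592.

Φ = 0.592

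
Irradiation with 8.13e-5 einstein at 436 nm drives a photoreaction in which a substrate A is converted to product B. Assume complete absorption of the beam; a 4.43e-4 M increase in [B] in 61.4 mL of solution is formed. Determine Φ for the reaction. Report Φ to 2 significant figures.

Φ = 0.33

Product: (4.43e-4 M)(0.0614 L) = 2.720e-5 mol.
Φ = 2.720e-5 mol / 8.13e-5 mol photons = 0.33.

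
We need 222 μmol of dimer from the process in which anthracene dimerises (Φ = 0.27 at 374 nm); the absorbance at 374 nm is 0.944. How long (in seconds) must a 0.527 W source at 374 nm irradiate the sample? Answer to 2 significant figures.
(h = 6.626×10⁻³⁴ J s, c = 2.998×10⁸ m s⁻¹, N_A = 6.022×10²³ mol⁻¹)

Product: 222 μmol = 2.22×10⁻⁴ mol.
Photons that must be absorbed: 2.22×10⁻⁴ / 0.27 = 8.222×10⁻⁴ mol.
Fraction absorbed: 1 − 10^(−0.944) = 0.8862.
Incident photons needed: 8.222×10⁻⁴ / 0.8862 = 9.278×10⁻⁴ mol.
Photon energy: hc/λ = 5.311×10⁻¹⁹ J; per mole, 3.198×10⁵ J mol⁻¹.
Energy required: 9.278×10⁻⁴ × 3.198×10⁵ = 296.7 J.
Time: 296.7 J / 0.527 W = 560 s.

t ≈ 560 s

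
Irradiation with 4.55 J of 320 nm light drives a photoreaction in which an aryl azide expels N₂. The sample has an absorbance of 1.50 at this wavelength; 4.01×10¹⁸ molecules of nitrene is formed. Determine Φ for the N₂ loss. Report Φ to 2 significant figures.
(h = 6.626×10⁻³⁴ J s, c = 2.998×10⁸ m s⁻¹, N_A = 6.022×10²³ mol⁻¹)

Φ = 0.56

Product: 4.01×10¹⁸ / 6.022×10²³ = 6.659×10⁻⁶ mol.
Photon energy at 320 nm: hc/λ = (6.626×10⁻³⁴)(2.998×10⁸)/(320×10⁻⁹) = 6.208×10⁻¹⁹ J.
Photons incident: 4.55 / 6.208×10⁻¹⁹ = 7.329×10¹⁸, i.e. 7.329×10¹⁸/6.022×10²³ = 1.217×10⁻⁵ mol.
Fraction absorbed: 1 − 10^(−1.50) = 0.9684.
Photons absorbed: 0.9684 × 1.217×10⁻⁵ = 1.179×10⁻⁵ mol.
Φ = 6.659×10⁻⁶ mol / 1.179×10⁻⁵ mol photons = 0.56.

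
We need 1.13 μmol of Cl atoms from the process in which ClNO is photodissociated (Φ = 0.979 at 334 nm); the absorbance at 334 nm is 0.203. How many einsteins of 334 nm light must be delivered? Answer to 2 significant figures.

Product: 1.13 μmol = 1.13×10⁻⁶ mol.
Photons that must be absorbed: 1.13×10⁻⁶ / 0.979 = 1.154×10⁻⁶ mol.
Fraction absorbed: 1 − 10^(−0.203) = 0.3734.
Incident photons needed: 1.154×10⁻⁶ / 0.3734 = 3.091×10⁻⁶ mol.

3.1×10⁻⁶ einstein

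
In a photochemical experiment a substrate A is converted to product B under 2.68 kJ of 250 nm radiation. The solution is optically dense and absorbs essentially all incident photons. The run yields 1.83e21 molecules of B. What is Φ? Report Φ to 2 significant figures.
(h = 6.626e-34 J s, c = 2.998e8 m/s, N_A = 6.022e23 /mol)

Φ = 0.54

Product: 1.83e21 / 6.022e23 = 0.003039 mol.
Photon energy at 250 nm: hc/λ = (6.626e-34)(2.998e8)/(250e-9) = 7.946e-19 J.
Incident energy: 2.68 kJ = 2680 J.
Photons incident: 2680 / 7.946e-19 = 3.373e21, i.e. 3.373e21/6.022e23 = 0.005601 mol.
Φ = 0.003039 mol / 0.005601 mol photons = 0.54.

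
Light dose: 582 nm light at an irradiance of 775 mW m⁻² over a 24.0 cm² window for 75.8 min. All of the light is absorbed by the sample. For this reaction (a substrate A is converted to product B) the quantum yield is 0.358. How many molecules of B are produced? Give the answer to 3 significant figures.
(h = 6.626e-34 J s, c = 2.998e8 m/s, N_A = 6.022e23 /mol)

8.87e18 molecules

Photon energy at 582 nm: hc/λ = (6.626e-34)(2.998e8)/(582e-9) = 3.413e-19 J.
Energy delivered: (775 mW m⁻²)(24.0e-4 m²)(4548 s) = 8.459 J.
Photons incident: 8.459 / 3.413e-19 = 2.478e19, i.e. 2.478e19/6.022e23 = 4.115e-5 mol.
Product: Φ × n_abs = 0.358 × 4.115e-5 = 1.473e-5 mol.
As a count: 1.473e-5 × 6.022e23 = 8.87e18.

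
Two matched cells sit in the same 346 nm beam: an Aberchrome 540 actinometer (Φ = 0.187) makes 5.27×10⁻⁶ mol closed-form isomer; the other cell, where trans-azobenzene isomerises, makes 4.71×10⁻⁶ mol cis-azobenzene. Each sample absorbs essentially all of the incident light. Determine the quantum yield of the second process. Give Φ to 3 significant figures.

Photons absorbed by the actinometer: 5.27×10⁻⁶ / 0.187 = 2.818×10⁻⁵ mol.
Φ(unknown) = 4.71×10⁻⁶ / 2.818×10⁻⁵ = 0.167.

Φ = 0.167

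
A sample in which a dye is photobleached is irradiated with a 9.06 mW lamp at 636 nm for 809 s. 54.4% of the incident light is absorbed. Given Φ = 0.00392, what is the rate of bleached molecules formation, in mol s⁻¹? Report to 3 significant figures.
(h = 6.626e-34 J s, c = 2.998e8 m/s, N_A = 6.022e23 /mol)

Photon energy at 636 nm: hc/λ = (6.626e-34)(2.998e8)/(636e-9) = 3.123e-19 J.
Energy delivered: (9.06 mW)(809 s) = 7.330 J.
Photons incident: 7.330 / 3.123e-19 = 2.347e19, i.e. 2.347e19/6.022e23 = 3.897e-5 mol.
Photons absorbed: 0.544 × 3.897e-5 = 2.120e-5 mol.
Product formed: 0.00392 × 2.120e-5 = 8.310e-8 mol.
Rate: 8.310e-8 / 809 s = 1.03e-10 mol s⁻¹.

1.03e-10 mol s⁻¹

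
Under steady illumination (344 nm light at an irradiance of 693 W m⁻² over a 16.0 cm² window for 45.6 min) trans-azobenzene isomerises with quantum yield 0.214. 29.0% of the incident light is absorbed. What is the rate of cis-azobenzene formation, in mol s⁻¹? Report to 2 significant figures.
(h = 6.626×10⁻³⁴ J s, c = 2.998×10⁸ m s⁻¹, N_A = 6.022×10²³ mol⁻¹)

2.0×10⁻⁷ mol s⁻¹

Photon energy at 344 nm: hc/λ = (6.626×10⁻³⁴)(2.998×10⁸)/(344×10⁻⁹) = 5.775×10⁻¹⁹ J.
Energy delivered: (693 W m⁻²)(16.0×10⁻⁴ m²)(2736 s) = 3034 J.
Photons incident: 3034 / 5.775×10⁻¹⁹ = 5.254×10²¹, i.e. 5.254×10²¹/6.022×10²³ = 0.008725 mol.
Photons absorbed: 0.290 × 0.008725 = 0.002530 mol.
Product formed: 0.214 × 0.002530 = 5.414×10⁻⁴ mol.
Rate: 5.414×10⁻⁴ / 2736 s = 2.0×10⁻⁷ mol s⁻¹.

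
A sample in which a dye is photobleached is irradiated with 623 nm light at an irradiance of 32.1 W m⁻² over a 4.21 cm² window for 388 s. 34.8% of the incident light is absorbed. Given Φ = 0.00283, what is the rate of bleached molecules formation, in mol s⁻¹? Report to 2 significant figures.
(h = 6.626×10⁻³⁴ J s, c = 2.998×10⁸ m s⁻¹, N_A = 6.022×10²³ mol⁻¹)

Photon energy at 623 nm: hc/λ = (6.626×10⁻³⁴)(2.998×10⁸)/(623×10⁻⁹) = 3.189×10⁻¹⁹ J.
Energy delivered: (32.1 W m⁻²)(4.21×10⁻⁴ m²)(388 s) = 5.243 J.
Photons incident: 5.243 / 3.189×10⁻¹⁹ = 1.644×10¹⁹, i.e. 1.644×10¹⁹/6.022×10²³ = 2.730×10⁻⁵ mol.
Photons absorbed: 0.348 × 2.730×10⁻⁵ = 9.500×10⁻⁶ mol.
Product formed: 0.00283 × 9.500×10⁻⁶ = 2.689×10⁻⁸ mol.
Rate: 2.689×10⁻⁸ / 388 s = 6.9×10⁻¹¹ mol s⁻¹.

6.9×10⁻¹¹ mol s⁻¹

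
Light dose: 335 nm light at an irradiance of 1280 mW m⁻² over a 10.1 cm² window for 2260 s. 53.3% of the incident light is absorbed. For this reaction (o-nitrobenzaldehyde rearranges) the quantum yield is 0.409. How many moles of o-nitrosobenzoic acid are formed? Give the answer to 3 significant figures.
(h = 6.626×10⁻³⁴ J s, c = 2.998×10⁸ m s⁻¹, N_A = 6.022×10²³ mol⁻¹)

1.78×10⁻⁶ mol

Photon energy at 335 nm: hc/λ = (6.626×10⁻³⁴)(2.998×10⁸)/(335×10⁻⁹) = 5.930×10⁻¹⁹ J.
Energy delivered: (1280 mW m⁻²)(10.1×10⁻⁴ m²)(2260 s) = 2.922 J.
Photons incident: 2.922 / 5.930×10⁻¹⁹ = 4.927×10¹⁸, i.e. 4.927×10¹⁸/6.022×10²³ = 8.182×10⁻⁶ mol.
Photons absorbed: 0.533 × 8.182×10⁻⁶ = 4.361×10⁻⁶ mol.
Product: Φ × n_abs = 0.409 × 4.361×10⁻⁶ = 1.784×10⁻⁶ mol.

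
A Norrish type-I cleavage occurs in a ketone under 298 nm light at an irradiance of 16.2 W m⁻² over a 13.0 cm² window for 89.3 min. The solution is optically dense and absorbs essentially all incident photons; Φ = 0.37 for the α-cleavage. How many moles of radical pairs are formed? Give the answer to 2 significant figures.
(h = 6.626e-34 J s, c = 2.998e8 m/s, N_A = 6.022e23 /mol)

Photon energy at 298 nm: hc/λ = (6.626e-34)(2.998e8)/(298e-9) = 6.666e-19 J.
Energy delivered: (16.2 W m⁻²)(13.0e-4 m²)(5358 s) = 112.8 J.
Photons incident: 112.8 / 6.666e-19 = 1.692e20, i.e. 1.692e20/6.022e23 = 2.810e-4 mol.
Product: Φ × n_abs = 0.37 × 2.810e-4 = 1.040e-4 mol.

1.0e-4 mol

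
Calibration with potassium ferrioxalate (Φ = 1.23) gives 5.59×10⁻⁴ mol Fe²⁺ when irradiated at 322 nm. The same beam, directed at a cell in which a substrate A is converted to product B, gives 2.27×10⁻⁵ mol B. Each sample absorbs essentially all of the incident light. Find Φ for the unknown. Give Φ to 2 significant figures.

Φ = 0.050

Photons absorbed by the actinometer: 5.59×10⁻⁴ / 1.23 = 4.545×10⁻⁴ mol.
Φ(unknown) = 2.27×10⁻⁵ / 4.545×10⁻⁴ = 0.050.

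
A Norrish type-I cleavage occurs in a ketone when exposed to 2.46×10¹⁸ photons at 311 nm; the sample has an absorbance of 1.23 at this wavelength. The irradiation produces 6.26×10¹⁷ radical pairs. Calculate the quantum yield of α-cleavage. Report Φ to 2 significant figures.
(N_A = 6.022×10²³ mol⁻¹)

Φ = 0.27

Product: 6.26×10¹⁷ / 6.022×10²³ = 1.040×10⁻⁶ mol.
Moles of photons: 2.46×10¹⁸ / 6.022×10²³ = 4.085×10⁻⁶ mol.
Fraction absorbed: 1 − 10^(−1.23) = 0.9411.
Photons absorbed: 0.9411 × 4.085×10⁻⁶ = 3.844×10⁻⁶ mol.
Φ = 1.040×10⁻⁶ mol / 3.844×10⁻⁶ mol photons = 0.27.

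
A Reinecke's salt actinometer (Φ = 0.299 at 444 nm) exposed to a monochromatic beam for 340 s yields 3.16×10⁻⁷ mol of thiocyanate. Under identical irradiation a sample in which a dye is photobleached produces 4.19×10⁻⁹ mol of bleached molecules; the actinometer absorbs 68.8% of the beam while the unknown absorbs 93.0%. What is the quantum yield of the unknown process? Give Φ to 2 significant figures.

Φ = 0.0029

Photons absorbed by the actinometer: 3.16×10⁻⁷ / 0.299 = 1.057×10⁻⁶ mol.
Incident flux: 1.057×10⁻⁶ / 0.688 = 1.536×10⁻⁶ einstein.
Absorbed by unknown: 0.930 × 1.536×10⁻⁶ = 1.428×10⁻⁶ mol.
Φ(unknown) = 4.19×10⁻⁹ / 1.428×10⁻⁶ = 0.0029.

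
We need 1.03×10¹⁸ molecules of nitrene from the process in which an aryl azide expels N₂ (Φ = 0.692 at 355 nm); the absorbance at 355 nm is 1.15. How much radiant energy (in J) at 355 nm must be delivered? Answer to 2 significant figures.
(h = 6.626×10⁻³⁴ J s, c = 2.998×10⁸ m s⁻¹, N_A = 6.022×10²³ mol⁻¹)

0.90 J

Product: 1.03×10¹⁸ / 6.022×10²³ = 1.710×10⁻⁶ mol.
Photons that must be absorbed: 1.710×10⁻⁶ / 0.692 = 2.471×10⁻⁶ mol.
Fraction absorbed: 1 − 10^(−1.15) = 0.9292.
Incident photons needed: 2.471×10⁻⁶ / 0.9292 = 2.659×10⁻⁶ mol.
Photon energy: hc/λ = 5.596×10⁻¹⁹ J; per mole, 3.370×10⁵ J mol⁻¹.
Energy required: 2.659×10⁻⁶ × 3.370×10⁵ = 0.90 J.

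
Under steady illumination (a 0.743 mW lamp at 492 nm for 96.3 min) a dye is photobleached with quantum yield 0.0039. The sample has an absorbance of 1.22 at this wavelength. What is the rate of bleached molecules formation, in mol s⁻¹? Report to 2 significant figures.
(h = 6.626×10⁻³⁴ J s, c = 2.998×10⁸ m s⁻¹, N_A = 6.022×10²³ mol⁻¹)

1.1×10⁻¹¹ mol s⁻¹

Photon energy at 492 nm: hc/λ = (6.626×10⁻³⁴)(2.998×10⁸)/(492×10⁻⁹) = 4.038×10⁻¹⁹ J.
Energy delivered: (0.743 mW)(5778 s) = 4.293 J.
Photons incident: 4.293 / 4.038×10⁻¹⁹ = 1.063×10¹⁹, i.e. 1.063×10¹⁹/6.022×10²³ = 1.765×10⁻⁵ mol.
Fraction absorbed: 1 − 10^(−1.22) = 0.9397.
Photons absorbed: 0.9397 × 1.765×10⁻⁵ = 1.659×10⁻⁵ mol.
Product formed: 0.0039 × 1.659×10⁻⁵ = 6.470×10⁻⁸ mol.
Rate: 6.470×10⁻⁸ / 5778 s = 1.1×10⁻¹¹ mol s⁻¹.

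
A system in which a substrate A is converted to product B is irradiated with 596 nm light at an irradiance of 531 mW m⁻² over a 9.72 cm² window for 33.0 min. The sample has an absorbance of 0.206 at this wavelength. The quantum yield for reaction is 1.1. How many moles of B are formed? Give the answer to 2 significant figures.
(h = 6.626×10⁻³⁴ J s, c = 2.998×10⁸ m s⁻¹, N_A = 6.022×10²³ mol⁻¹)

2.1×10⁻⁶ mol

Photon energy at 596 nm: hc/λ = (6.626×10⁻³⁴)(2.998×10⁸)/(596×10⁻⁹) = 3.333×10⁻¹⁹ J.
Energy delivered: (531 mW m⁻²)(9.72×10⁻⁴ m²)(1980 s) = 1.022 J.
Photons incident: 1.022 / 3.333×10⁻¹⁹ = 3.066×10¹⁸, i.e. 3.066×10¹⁸/6.022×10²³ = 5.091×10⁻⁶ mol.
Fraction absorbed: 1 − 10^(−0.206) = 0.3777.
Photons absorbed: 0.3777 × 5.091×10⁻⁶ = 1.923×10⁻⁶ mol.
Product: Φ × n_abs = 1.1 × 1.923×10⁻⁶ = 2.115×10⁻⁶ mol.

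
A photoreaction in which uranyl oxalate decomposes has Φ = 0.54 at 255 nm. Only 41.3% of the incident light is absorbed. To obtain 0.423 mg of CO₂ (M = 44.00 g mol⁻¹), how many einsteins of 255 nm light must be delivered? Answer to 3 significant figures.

Product: 0.423 mg / 44.00 g mol⁻¹ = 9.614e-6 mol.
Photons that must be absorbed: 9.614e-6 / 0.54 = 1.780e-5 mol.
Incident photons needed: 1.780e-5 / 0.413 = 4.310e-5 mol.

4.31e-5 einstein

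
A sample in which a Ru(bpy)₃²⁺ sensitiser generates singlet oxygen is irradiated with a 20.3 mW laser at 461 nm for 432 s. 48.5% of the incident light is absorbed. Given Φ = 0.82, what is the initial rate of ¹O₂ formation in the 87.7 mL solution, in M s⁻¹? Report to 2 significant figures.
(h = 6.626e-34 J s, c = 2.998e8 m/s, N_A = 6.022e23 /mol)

Photon energy at 461 nm: hc/λ = (6.626e-34)(2.998e8)/(461e-9) = 4.309e-19 J.
Energy delivered: (20.3 mW)(432 s) = 8.770 J.
Photons incident: 8.770 / 4.309e-19 = 2.035e19, i.e. 2.035e19/6.022e23 = 3.379e-5 mol.
Photons absorbed: 0.485 × 3.379e-5 = 1.639e-5 mol.
Product formed: 0.82 × 1.639e-5 = 1.344e-5 mol.
Rate: 1.344e-5 mol / (432 s × 0.0877 L) = 3.5e-7 M s⁻¹.

3.5e-7 M s⁻¹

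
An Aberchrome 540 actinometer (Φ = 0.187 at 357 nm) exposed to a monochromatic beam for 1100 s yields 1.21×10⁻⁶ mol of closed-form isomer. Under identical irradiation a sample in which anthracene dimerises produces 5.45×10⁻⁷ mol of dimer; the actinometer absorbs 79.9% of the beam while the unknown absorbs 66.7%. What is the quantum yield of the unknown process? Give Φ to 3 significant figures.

Φ = 0.101

Photons absorbed by the actinometer: 1.21×10⁻⁶ / 0.187 = 6.471×10⁻⁶ mol.
Incident flux: 6.471×10⁻⁶ / 0.799 = 8.099×10⁻⁶ einstein.
Absorbed by unknown: 0.667 × 8.099×10⁻⁶ = 5.402×10⁻⁶ mol.
Φ(unknown) = 5.45×10⁻⁷ / 5.402×10⁻⁶ = 0.101.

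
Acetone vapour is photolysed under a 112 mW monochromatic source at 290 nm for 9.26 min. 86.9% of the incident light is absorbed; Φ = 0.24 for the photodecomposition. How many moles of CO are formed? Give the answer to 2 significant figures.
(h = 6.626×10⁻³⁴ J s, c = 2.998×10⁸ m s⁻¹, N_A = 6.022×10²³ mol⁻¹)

Photon energy at 290 nm: hc/λ = (6.626×10⁻³⁴)(2.998×10⁸)/(290×10⁻⁹) = 6.850×10⁻¹⁹ J.
Energy delivered: (112 mW)(555.6 s) = 62.23 J.
Photons incident: 62.23 / 6.850×10⁻¹⁹ = 9.085×10¹⁹, i.e. 9.085×10¹⁹/6.022×10²³ = 1.509×10⁻⁴ mol.
Photons absorbed: 0.869 × 1.509×10⁻⁴ = 1.311×10⁻⁴ mol.
Product: Φ × n_abs = 0.24 × 1.311×10⁻⁴ = 3.146×10⁻⁵ mol.

3.1×10⁻⁵ mol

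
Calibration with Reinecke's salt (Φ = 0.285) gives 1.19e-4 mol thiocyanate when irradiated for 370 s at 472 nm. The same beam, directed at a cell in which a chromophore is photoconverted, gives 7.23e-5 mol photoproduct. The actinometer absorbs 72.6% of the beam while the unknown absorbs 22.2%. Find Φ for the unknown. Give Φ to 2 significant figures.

Φ = 0.57

Photons absorbed by the actinometer: 1.19e-4 / 0.285 = 4.175e-4 mol.
Incident flux: 4.175e-4 / 0.726 = 5.751e-4 einstein.
Absorbed by unknown: 0.222 × 5.751e-4 = 1.277e-4 mol.
Φ(unknown) = 7.23e-5 / 1.277e-4 = 0.57.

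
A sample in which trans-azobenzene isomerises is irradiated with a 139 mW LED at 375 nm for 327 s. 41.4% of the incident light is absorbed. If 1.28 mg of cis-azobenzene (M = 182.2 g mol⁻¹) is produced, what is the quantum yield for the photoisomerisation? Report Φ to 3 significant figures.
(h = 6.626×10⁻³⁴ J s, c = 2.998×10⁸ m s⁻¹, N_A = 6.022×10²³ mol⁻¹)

Φ = 0.119

Product: 1.28 mg / 182.2 g mol⁻¹ = 7.025×10⁻⁶ mol.
Photon energy at 375 nm: hc/λ = (6.626×10⁻³⁴)(2.998×10⁸)/(375×10⁻⁹) = 5.297×10⁻¹⁹ J.
Energy delivered: (139 mW)(327 s) = 45.45 J.
Photons incident: 45.45 / 5.297×10⁻¹⁹ = 8.580×10¹⁹, i.e. 8.580×10¹⁹/6.022×10²³ = 1.425×10⁻⁴ mol.
Photons absorbed: 0.414 × 1.425×10⁻⁴ = 5.899×10⁻⁵ mol.
Φ = 7.025×10⁻⁶ mol / 5.899×10⁻⁵ mol photons = 0.119.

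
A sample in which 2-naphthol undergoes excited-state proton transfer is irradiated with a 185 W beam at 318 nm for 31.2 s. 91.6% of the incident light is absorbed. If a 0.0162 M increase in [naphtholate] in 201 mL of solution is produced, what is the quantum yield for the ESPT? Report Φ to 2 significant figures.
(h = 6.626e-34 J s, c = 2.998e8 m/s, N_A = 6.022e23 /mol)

Product: (0.0162 M)(0.201 L) = 0.003256 mol.
Photon energy at 318 nm: hc/λ = (6.626e-34)(2.998e8)/(318e-9) = 6.247e-19 J.
Energy delivered: (185 W)(31.2 s) = 5772 J.
Photons incident: 5772 / 6.247e-19 = 9.240e21, i.e. 9.240e21/6.022e23 = 0.01534 mol.
Photons absorbed: 0.916 × 0.01534 = 0.01405 mol.
Φ = 0.003256 mol / 0.01405 mol photons = 0.23.

Φ = 0.23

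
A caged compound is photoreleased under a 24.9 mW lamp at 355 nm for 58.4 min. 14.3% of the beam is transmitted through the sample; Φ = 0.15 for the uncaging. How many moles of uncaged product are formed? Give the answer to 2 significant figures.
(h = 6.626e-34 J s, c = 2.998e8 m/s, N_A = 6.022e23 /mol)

3.3e-5 mol

Photon energy at 355 nm: hc/λ = (6.626e-34)(2.998e8)/(355e-9) = 5.596e-19 J.
Energy delivered: (24.9 mW)(3504 s) = 87.25 J.
Photons incident: 87.25 / 5.596e-19 = 1.559e20, i.e. 1.559e20/6.022e23 = 2.589e-4 mol.
Fraction absorbed: 1 − 14.3/100 = 0.8570.
Photons absorbed: 0.8570 × 2.589e-4 = 2.219e-4 mol.
Product: Φ × n_abs = 0.15 × 2.219e-4 = 3.329e-5 mol.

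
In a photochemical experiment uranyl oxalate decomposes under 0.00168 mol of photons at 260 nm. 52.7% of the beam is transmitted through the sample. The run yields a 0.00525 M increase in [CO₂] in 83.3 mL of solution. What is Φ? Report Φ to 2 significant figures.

Φ = 0.55

Product: (0.00525 M)(0.0833 L) = 4.373e-4 mol.
Fraction absorbed: 1 − 52.7/100 = 0.4730.
Photons absorbed: 0.4730 × 0.00168 = 7.946e-4 mol.
Φ = 4.373e-4 mol / 7.946e-4 mol photons = 0.55.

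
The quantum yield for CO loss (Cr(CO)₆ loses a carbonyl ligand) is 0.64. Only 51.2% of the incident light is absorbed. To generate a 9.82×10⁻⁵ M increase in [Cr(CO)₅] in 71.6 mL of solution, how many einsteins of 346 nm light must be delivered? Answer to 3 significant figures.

Product: (9.82×10⁻⁵ M)(0.0716 L) = 7.031×10⁻⁶ mol.
Photons that must be absorbed: 7.031×10⁻⁶ / 0.64 = 1.099×10⁻⁵ mol.
Incident photons needed: 1.099×10⁻⁵ / 0.512 = 2.146×10⁻⁵ mol.

2.15×10⁻⁵ einstein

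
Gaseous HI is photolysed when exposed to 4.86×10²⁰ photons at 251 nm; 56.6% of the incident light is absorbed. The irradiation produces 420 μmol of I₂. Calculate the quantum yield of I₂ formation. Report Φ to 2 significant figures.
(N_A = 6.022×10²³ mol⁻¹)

Φ = 0.92

Product: 420 μmol = 4.20×10⁻⁴ mol.
Moles of photons: 4.86×10²⁰ / 6.022×10²³ = 8.070×10⁻⁴ mol.
Photons absorbed: 0.566 × 8.070×10⁻⁴ = 4.568×10⁻⁴ mol.
Φ = 4.20×10⁻⁴ mol / 4.568×10⁻⁴ mol photons = 0.92.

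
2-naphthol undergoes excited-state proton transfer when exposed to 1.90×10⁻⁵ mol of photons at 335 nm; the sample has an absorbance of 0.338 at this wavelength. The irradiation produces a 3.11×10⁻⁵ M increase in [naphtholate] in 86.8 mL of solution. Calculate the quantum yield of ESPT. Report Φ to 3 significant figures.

Product: (3.11×10⁻⁵ M)(0.0868 L) = 2.699×10⁻⁶ mol.
Fraction absorbed: 1 − 10^(−0.338) = 0.5408.
Photons absorbed: 0.5408 × 1.90×10⁻⁵ = 1.028×10⁻⁵ mol.
Φ = 2.699×10⁻⁶ mol / 1.028×10⁻⁵ mol photons = 0.263.

Φ = 0.263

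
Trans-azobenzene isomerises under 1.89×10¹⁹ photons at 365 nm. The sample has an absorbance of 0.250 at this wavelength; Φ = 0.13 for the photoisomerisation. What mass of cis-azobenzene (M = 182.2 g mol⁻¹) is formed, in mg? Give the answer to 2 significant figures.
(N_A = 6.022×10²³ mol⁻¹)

Moles of photons: 1.89×10¹⁹ / 6.022×10²³ = 3.138×10⁻⁵ mol.
Fraction absorbed: 1 − 10^(−0.250) = 0.4377.
Photons absorbed: 0.4377 × 3.138×10⁻⁵ = 1.374×10⁻⁵ mol.
Product: Φ × n_abs = 0.13 × 1.374×10⁻⁵ = 1.786×10⁻⁶ mol.
Mass: 1.786×10⁻⁶ × 182.2 = 3.254×10⁻⁴ g = 0.33 mg.

0.33 mg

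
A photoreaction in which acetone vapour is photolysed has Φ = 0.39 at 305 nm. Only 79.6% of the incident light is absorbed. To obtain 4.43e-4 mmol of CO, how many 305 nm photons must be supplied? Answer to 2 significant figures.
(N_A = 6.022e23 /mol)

Product: 4.43e-4 mmol = 4.43e-7 mol.
Photons that must be absorbed: 4.43e-7 / 0.39 = 1.136e-6 mol.
Incident photons needed: 1.136e-6 / 0.796 = 1.427e-6 mol.
Photon count: 1.427e-6 × 6.022e23 = 8.6e17.

8.6e17 photons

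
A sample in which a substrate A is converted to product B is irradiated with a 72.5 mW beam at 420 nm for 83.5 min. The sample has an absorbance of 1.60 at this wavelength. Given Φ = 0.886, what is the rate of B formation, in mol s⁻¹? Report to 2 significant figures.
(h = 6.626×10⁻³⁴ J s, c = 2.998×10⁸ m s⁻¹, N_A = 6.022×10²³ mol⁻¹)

Photon energy at 420 nm: hc/λ = (6.626×10⁻³⁴)(2.998×10⁸)/(420×10⁻⁹) = 4.730×10⁻¹⁹ J.
Energy delivered: (72.5 mW)(5010 s) = 363.2 J.
Photons incident: 363.2 / 4.730×10⁻¹⁹ = 7.679×10²⁰, i.e. 7.679×10²⁰/6.022×10²³ = 0.001275 mol.
Fraction absorbed: 1 − 10^(−1.60) = 0.9749.
Photons absorbed: 0.9749 × 0.001275 = 0.001243 mol.
Product formed: 0.886 × 0.001243 = 0.001101 mol.
Rate: 0.001101 / 5010 s = 2.2×10⁻⁷ mol s⁻¹.

2.2×10⁻⁷ mol s⁻¹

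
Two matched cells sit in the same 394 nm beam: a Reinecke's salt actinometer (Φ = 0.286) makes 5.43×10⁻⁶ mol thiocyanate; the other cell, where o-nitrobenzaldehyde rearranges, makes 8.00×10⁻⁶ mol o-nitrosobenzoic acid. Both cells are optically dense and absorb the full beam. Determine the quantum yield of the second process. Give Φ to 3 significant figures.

Photons absorbed by the actinometer: 5.43×10⁻⁶ / 0.286 = 1.899×10⁻⁵ mol.
Φ(unknown) = 8.00×10⁻⁶ / 1.899×10⁻⁵ = 0.421.

Φ = 0.421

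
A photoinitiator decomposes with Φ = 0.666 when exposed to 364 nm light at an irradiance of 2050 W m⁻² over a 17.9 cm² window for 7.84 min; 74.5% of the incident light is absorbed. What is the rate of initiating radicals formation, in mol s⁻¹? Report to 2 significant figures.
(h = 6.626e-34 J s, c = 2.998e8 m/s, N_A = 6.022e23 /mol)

Photon energy at 364 nm: hc/λ = (6.626e-34)(2.998e8)/(364e-9) = 5.457e-19 J.
Energy delivered: (2050 W m⁻²)(17.9e-4 m²)(470.4 s) = 1726 J.
Photons incident: 1726 / 5.457e-19 = 3.163e21, i.e. 3.163e21/6.022e23 = 0.005252 mol.
Photons absorbed: 0.745 × 0.005252 = 0.003913 mol.
Product formed: 0.666 × 0.003913 = 0.002606 mol.
Rate: 0.002606 / 470.4 s = 5.5e-6 mol s⁻¹.

5.5e-6 mol s⁻¹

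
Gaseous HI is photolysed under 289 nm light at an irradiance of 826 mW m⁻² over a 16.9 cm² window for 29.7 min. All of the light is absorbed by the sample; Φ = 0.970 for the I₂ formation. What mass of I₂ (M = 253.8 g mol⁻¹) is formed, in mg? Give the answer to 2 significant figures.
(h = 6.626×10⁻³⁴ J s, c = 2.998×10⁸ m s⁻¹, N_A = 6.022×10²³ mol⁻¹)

1.5 mg

Photon energy at 289 nm: hc/λ = (6.626×10⁻³⁴)(2.998×10⁸)/(289×10⁻⁹) = 6.874×10⁻¹⁹ J.
Energy delivered: (826 mW m⁻²)(16.9×10⁻⁴ m²)(1782 s) = 2.488 J.
Photons incident: 2.488 / 6.874×10⁻¹⁹ = 3.619×10¹⁸, i.e. 3.619×10¹⁸/6.022×10²³ = 6.010×10⁻⁶ mol.
Product: Φ × n_abs = 0.970 × 6.010×10⁻⁶ = 5.830×10⁻⁶ mol.
Mass: 5.830×10⁻⁶ × 253.8 = 0.001480 g = 1.5 mg.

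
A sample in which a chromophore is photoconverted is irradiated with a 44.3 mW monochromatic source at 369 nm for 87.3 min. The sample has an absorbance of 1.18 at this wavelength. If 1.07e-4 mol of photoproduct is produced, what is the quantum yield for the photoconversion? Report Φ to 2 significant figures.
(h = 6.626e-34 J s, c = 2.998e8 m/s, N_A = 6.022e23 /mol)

Φ = 0.16

Photon energy at 369 nm: hc/λ = (6.626e-34)(2.998e8)/(369e-9) = 5.383e-19 J.
Energy delivered: (44.3 mW)(5238 s) = 232.0 J.
Photons incident: 232.0 / 5.383e-19 = 4.310e20, i.e. 4.310e20/6.022e23 = 7.157e-4 mol.
Fraction absorbed: 1 − 10^(−1.18) = 0.9339.
Photons absorbed: 0.9339 × 7.157e-4 = 6.684e-4 mol.
Φ = 1.07e-4 mol / 6.684e-4 mol photons = 0.16.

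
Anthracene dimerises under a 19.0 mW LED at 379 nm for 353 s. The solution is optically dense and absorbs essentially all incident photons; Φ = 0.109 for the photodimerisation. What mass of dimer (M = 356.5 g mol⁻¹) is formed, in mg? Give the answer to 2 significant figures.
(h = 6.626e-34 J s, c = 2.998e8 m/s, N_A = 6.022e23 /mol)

Photon energy at 379 nm: hc/λ = (6.626e-34)(2.998e8)/(379e-9) = 5.241e-19 J.
Energy delivered: (19.0 mW)(353 s) = 6.707 J.
Photons incident: 6.707 / 5.241e-19 = 1.280e19, i.e. 1.280e19/6.022e23 = 2.126e-5 mol.
Product: Φ × n_abs = 0.109 × 2.126e-5 = 2.317e-6 mol.
Mass: 2.317e-6 × 356.5 = 8.260e-4 g = 0.83 mg.

0.83 mg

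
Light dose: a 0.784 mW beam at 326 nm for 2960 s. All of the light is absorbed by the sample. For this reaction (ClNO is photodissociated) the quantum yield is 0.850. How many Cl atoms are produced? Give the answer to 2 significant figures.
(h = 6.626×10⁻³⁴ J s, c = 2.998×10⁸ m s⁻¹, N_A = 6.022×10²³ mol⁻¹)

Photon energy at 326 nm: hc/λ = (6.626×10⁻³⁴)(2.998×10⁸)/(326×10⁻⁹) = 6.093×10⁻¹⁹ J.
Energy delivered: (0.784 mW)(2960 s) = 2.321 J.
Photons incident: 2.321 / 6.093×10⁻¹⁹ = 3.809×10¹⁸, i.e. 3.809×10¹⁸/6.022×10²³ = 6.325×10⁻⁶ mol.
Product: Φ × n_abs = 0.850 × 6.325×10⁻⁶ = 5.376×10⁻⁶ mol.
As a count: 5.376×10⁻⁶ × 6.022×10²³ = 3.2×10¹⁸.

3.2×10¹⁸ atoms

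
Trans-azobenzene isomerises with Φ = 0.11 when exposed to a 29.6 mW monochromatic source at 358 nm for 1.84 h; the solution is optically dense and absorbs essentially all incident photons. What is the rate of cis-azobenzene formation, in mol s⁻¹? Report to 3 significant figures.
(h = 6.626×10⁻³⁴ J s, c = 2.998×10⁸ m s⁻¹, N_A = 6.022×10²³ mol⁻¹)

Photon energy at 358 nm: hc/λ = (6.626×10⁻³⁴)(2.998×10⁸)/(358×10⁻⁹) = 5.549×10⁻¹⁹ J.
Energy delivered: (29.6 mW)(6624 s) = 196.1 J.
Photons incident: 196.1 / 5.549×10⁻¹⁹ = 3.534×10²⁰, i.e. 3.534×10²⁰/6.022×10²³ = 5.868×10⁻⁴ mol.
Product formed: 0.11 × 5.868×10⁻⁴ = 6.455×10⁻⁵ mol.
Rate: 6.455×10⁻⁵ / 6624 s = 9.74×10⁻⁹ mol s⁻¹.

9.74×10⁻⁹ mol s⁻¹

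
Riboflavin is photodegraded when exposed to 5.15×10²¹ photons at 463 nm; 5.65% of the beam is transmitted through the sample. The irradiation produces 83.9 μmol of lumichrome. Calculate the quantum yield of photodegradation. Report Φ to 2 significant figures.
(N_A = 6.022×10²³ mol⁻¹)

Φ = 0.010

Product: 83.9 μmol = 8.39×10⁻⁵ mol.
Moles of photons: 5.15×10²¹ / 6.022×10²³ = 0.008552 mol.
Fraction absorbed: 1 − 5.65/100 = 0.9435.
Photons absorbed: 0.9435 × 0.008552 = 0.008069 mol.
Φ = 8.39×10⁻⁵ mol / 0.008069 mol photons = 0.010.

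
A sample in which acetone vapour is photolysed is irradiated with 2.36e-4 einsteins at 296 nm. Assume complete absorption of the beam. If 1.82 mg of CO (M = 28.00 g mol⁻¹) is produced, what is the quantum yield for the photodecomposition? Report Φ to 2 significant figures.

Φ = 0.28

Product: 1.82 mg / 28.00 g mol⁻¹ = 6.500e-5 mol.
Φ = 6.500e-5 mol / 2.36e-4 mol photons = 0.28.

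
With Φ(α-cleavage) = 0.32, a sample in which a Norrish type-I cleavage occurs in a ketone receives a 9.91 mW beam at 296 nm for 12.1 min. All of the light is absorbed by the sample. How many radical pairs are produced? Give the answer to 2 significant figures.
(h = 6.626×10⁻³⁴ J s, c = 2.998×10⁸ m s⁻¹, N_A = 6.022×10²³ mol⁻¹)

3.4×10¹⁸ radical pairs

Photon energy at 296 nm: hc/λ = (6.626×10⁻³⁴)(2.998×10⁸)/(296×10⁻⁹) = 6.711×10⁻¹⁹ J.
Energy delivered: (9.91 mW)(726 s) = 7.195 J.
Photons incident: 7.195 / 6.711×10⁻¹⁹ = 1.072×10¹⁹, i.e. 1.072×10¹⁹/6.022×10²³ = 1.780×10⁻⁵ mol.
Product: Φ × n_abs = 0.32 × 1.780×10⁻⁵ = 5.696×10⁻⁶ mol.
As a count: 5.696×10⁻⁶ × 6.022×10²³ = 3.4×10¹⁸.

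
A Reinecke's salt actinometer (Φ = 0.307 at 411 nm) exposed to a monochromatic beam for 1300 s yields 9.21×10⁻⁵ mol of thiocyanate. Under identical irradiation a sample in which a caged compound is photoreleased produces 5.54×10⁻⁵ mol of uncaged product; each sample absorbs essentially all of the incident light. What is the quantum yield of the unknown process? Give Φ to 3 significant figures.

Photons absorbed by the actinometer: 9.21×10⁻⁵ / 0.307 = 3.000×10⁻⁴ mol.
Φ(unknown) = 5.54×10⁻⁵ / 3.000×10⁻⁴ = 0.185.

Φ = 0.185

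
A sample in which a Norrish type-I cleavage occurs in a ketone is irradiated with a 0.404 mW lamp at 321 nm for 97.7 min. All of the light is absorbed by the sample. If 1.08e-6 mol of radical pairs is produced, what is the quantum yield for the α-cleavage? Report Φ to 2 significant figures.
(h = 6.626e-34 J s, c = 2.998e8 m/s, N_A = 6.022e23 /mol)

Photon energy at 321 nm: hc/λ = (6.626e-34)(2.998e8)/(321e-9) = 6.188e-19 J.
Energy delivered: (0.404 mW)(5862 s) = 2.368 J.
Photons incident: 2.368 / 6.188e-19 = 3.827e18, i.e. 3.827e18/6.022e23 = 6.355e-6 mol.
Φ = 1.08e-6 mol / 6.355e-6 mol photons = 0.17.

Φ = 0.17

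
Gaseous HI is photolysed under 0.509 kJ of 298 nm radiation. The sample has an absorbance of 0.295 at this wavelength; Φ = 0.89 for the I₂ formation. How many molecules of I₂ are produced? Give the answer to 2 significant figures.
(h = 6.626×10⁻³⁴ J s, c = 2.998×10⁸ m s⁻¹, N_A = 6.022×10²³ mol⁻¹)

Photon energy at 298 nm: hc/λ = (6.626×10⁻³⁴)(2.998×10⁸)/(298×10⁻⁹) = 6.666×10⁻¹⁹ J.
Incident energy: 0.509 kJ = 509 J.
Photons incident: 509 / 6.666×10⁻¹⁹ = 7.636×10²⁰, i.e. 7.636×10²⁰/6.022×10²³ = 0.001268 mol.
Fraction absorbed: 1 − 10^(−0.295) = 0.4930.
Photons absorbed: 0.4930 × 0.001268 = 6.251×10⁻⁴ mol.
Product: Φ × n_abs = 0.89 × 6.251×10⁻⁴ = 5.563×10⁻⁴ mol.
As a count: 5.563×10⁻⁴ × 6.022×10²³ = 3.4×10²⁰.

3.4×10²⁰ molecules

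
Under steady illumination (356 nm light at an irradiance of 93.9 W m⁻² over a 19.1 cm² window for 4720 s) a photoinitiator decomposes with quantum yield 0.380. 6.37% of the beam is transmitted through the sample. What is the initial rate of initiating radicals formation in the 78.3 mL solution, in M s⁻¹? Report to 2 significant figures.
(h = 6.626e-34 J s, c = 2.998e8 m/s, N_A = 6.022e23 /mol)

Photon energy at 356 nm: hc/λ = (6.626e-34)(2.998e8)/(356e-9) = 5.580e-19 J.
Energy delivered: (93.9 W m⁻²)(19.1e-4 m²)(4720 s) = 846.5 J.
Photons incident: 846.5 / 5.580e-19 = 1.517e21, i.e. 1.517e21/6.022e23 = 0.002519 mol.
Fraction absorbed: 1 − 6.37/100 = 0.9363.
Photons absorbed: 0.9363 × 0.002519 = 0.002359 mol.
Product formed: 0.380 × 0.002359 = 8.964e-4 mol.
Rate: 8.964e-4 mol / (4720 s × 0.0783 L) = 2.4e-6 M s⁻¹.

2.4e-6 M s⁻¹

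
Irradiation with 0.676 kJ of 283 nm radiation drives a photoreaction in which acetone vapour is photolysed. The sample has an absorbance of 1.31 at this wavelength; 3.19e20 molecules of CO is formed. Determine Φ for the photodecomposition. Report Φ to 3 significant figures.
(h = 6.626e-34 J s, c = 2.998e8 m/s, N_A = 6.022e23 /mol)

Φ = 0.348

Product: 3.19e20 / 6.022e23 = 5.297e-4 mol.
Photon energy at 283 nm: hc/λ = (6.626e-34)(2.998e8)/(283e-9) = 7.019e-19 J.
Incident energy: 0.676 kJ = 676 J.
Photons incident: 676 / 7.019e-19 = 9.631e20, i.e. 9.631e20/6.022e23 = 0.001599 mol.
Fraction absorbed: 1 − 10^(−1.31) = 0.9510.
Photons absorbed: 0.9510 × 0.001599 = 0.001521 mol.
Φ = 5.297e-4 mol / 0.001521 mol photons = 0.348.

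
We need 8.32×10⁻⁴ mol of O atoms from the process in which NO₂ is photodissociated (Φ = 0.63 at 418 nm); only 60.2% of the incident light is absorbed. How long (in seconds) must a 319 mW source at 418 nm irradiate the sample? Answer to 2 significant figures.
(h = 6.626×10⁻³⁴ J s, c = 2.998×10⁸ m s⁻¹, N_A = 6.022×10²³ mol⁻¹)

Photons that must be absorbed: 8.32×10⁻⁴ / 0.63 = 0.001321 mol.
Incident photons needed: 0.001321 / 0.602 = 0.002194 mol.
Photon energy: hc/λ = 4.752×10⁻¹⁹ J; per mole, 2.862×10⁵ J mol⁻¹.
Energy required: 0.002194 × 2.862×10⁵ = 627.9 J.
Time: 627.9 J / 0.319 W = 2000 s.

t ≈ 2000 s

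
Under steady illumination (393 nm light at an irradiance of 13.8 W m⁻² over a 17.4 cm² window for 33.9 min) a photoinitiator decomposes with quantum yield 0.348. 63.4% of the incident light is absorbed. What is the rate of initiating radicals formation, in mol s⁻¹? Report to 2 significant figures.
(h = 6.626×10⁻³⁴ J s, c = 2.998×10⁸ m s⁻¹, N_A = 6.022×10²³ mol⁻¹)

1.7×10⁻⁸ mol s⁻¹

Photon energy at 393 nm: hc/λ = (6.626×10⁻³⁴)(2.998×10⁸)/(393×10⁻⁹) = 5.055×10⁻¹⁹ J.
Energy delivered: (13.8 W m⁻²)(17.4×10⁻⁴ m²)(2034 s) = 48.84 J.
Photons incident: 48.84 / 5.055×10⁻¹⁹ = 9.662×10¹⁹, i.e. 9.662×10¹⁹/6.022×10²³ = 1.604×10⁻⁴ mol.
Photons absorbed: 0.634 × 1.604×10⁻⁴ = 1.017×10⁻⁴ mol.
Product formed: 0.348 × 1.017×10⁻⁴ = 3.539×10⁻⁵ mol.
Rate: 3.539×10⁻⁵ / 2034 s = 1.7×10⁻⁸ mol s⁻¹.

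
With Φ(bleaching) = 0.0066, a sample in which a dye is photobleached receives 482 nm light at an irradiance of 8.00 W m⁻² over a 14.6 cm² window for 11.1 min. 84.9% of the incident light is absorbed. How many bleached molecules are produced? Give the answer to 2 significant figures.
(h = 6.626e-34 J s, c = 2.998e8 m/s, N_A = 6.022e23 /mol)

Photon energy at 482 nm: hc/λ = (6.626e-34)(2.998e8)/(482e-9) = 4.121e-19 J.
Energy delivered: (8.00 W m⁻²)(14.6e-4 m²)(666 s) = 7.779 J.
Photons incident: 7.779 / 4.121e-19 = 1.888e19, i.e. 1.888e19/6.022e23 = 3.135e-5 mol.
Photons absorbed: 0.849 × 3.135e-5 = 2.662e-5 mol.
Product: Φ × n_abs = 0.0066 × 2.662e-5 = 1.757e-7 mol.
As a count: 1.757e-7 × 6.022e23 = 1.1e17.

1.1e17 bleached molecules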